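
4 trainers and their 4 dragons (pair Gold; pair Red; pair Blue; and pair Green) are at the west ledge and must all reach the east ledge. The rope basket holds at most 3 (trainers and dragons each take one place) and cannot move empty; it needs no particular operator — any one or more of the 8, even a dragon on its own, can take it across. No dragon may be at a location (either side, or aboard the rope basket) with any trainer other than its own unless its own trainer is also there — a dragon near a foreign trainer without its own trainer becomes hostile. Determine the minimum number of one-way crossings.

9

Counting alone: each trip to the east ledge takes at most 3 across and each return brings at least 1 back, so after t trips out (and t−1 returns) at most 3t − (t−1) of the 8 are across; that first reaches 8 at t = 4, so at least 7 crossings are needed.
The safety rule pushes this higher. Following every safe sequence of crossings, the most of the 8 that can be at the east ledge as the rope basket arrives there on crossing 7 is 7 — never all 8.
So no plan with fewer than 9 crossings exists, and this one achieves 9:
1. dragon Gold and trainer Gold cross → the east ledge.
2. trainer Gold crosses ← the west ledge.
3. dragon Red, trainer Gold, and trainer Red cross → the east ledge.
4. dragon Gold and trainer Gold cross ← the west ledge.
5. trainer Blue, trainer Gold, and trainer Green cross → the east ledge.
6. dragon Red crosses ← the west ledge.
7. dragon Gold and dragon Red cross → the east ledge.
8. dragon Gold crosses ← the west ledge.
9. dragon Blue, dragon Gold, and dragon Green cross → the east ledge.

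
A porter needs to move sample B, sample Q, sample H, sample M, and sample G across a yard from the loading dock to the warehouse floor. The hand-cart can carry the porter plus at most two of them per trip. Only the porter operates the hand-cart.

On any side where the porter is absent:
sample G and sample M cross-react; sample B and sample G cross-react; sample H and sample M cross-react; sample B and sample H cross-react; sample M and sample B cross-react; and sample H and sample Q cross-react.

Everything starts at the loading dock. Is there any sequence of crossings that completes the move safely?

Whatever the first load, the items left behind include a forbidden pair without the porter. No opening move is safe, so no plan exists.

No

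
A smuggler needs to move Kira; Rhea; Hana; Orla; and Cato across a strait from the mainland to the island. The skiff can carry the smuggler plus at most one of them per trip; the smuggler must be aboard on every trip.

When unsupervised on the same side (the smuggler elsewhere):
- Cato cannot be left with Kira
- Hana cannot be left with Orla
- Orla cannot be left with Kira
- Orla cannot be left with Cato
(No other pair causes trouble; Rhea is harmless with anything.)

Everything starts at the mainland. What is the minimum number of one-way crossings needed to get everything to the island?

impossible

Whatever the first load, the items left behind include a forbidden pair without the smuggler. No opening move is safe, so no plan exists.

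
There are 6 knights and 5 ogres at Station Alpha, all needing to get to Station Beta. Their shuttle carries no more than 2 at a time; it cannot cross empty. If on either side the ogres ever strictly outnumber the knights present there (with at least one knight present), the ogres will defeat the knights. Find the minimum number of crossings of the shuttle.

19

Counting alone: each trip to Station Beta takes at most 2 across and each return brings at least 1 back, so after t trips out (and t−1 returns) at most 2t − (t−1) of the 11 are across; that first reaches 11 at t = 10, so at least 19 crossings are needed.
The plan below uses exactly 19 crossings, so it is optimal:
1. 2 ogres → Station Beta.  (Station Alpha: 6K 3O; Station Beta: 0K 2O)
2. 1 ogre ← Station Alpha.  (Station Alpha: 6K 4O; Station Beta: 0K 1O)
3. 2 ogres → Station Beta.  (Station Alpha: 6K 2O; Station Beta: 0K 3O)
4. 1 ogre ← Station Alpha.  (Station Alpha: 6K 3O; Station Beta: 0K 2O)
5. 2 knights → Station Beta.  (Station Alpha: 4K 3O; Station Beta: 2K 2O)
6. 1 ogre ← Station Alpha.  (Station Alpha: 4K 4O; Station Beta: 2K 1O)
7. 1 knight and 1 ogre → Station Beta.  (Station Alpha: 3K 3O; Station Beta: 3K 2O)
8. 1 knight ← Station Alpha.  (Station Alpha: 4K 3O; Station Beta: 2K 2O)
9. 1 knight and 1 ogre → Station Beta.  (Station Alpha: 3K 2O; Station Beta: 3K 3O)
10. 1 ogre ← Station Alpha.  (Station Alpha: 3K 3O; Station Beta: 3K 2O)
11. 1 knight and 1 ogre → Station Beta.  (Station Alpha: 2K 2O; Station Beta: 4K 3O)
12. 1 knight ← Station Alpha.  (Station Alpha: 3K 2O; Station Beta: 3K 3O)
13. 1 knight and 1 ogre → Station Beta.  (Station Alpha: 2K 1O; Station Beta: 4K 4O)
14. 1 ogre ← Station Alpha.  (Station Alpha: 2K 2O; Station Beta: 4K 3O)
15. 1 knight and 1 ogre → Station Beta.  (Station Alpha: 1K 1O; Station Beta: 5K 4O)
16. 1 knight ← Station Alpha.  (Station Alpha: 2K 1O; Station Beta: 4K 4O)
17. 1 knight and 1 ogre → Station Beta.  (Station Alpha: 1K 0O; Station Beta: 5K 5O)
18. 1 ogre ← Station Alpha.  (Station Alpha: 1K 1O; Station Beta: 5K 4O)
19. 1 knight and 1 ogre → Station Beta.  (Station Alpha: 0K 0O; Station Beta: 6K 5O)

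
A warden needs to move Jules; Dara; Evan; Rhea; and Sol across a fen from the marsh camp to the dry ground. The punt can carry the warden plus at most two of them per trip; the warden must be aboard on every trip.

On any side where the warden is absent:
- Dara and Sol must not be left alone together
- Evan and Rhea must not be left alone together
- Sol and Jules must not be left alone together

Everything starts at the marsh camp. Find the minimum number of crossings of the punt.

Counting alone: the warden can take at most 2 across per trip to the dry ground, so moving all 5 needs at least 3 loaded trips out, with a return between consecutive ones — at least 5 crossings.
The plan below uses exactly 5 crossings, so it is optimal:
1. Warden goes to the dry ground with Evan and Sol.  [the marsh camp: Dara, Jules, Rhea | the dry ground: Evan, Sol]
2. Warden goes back to the marsh camp alone.  [the marsh camp: Dara, Jules, Rhea | the dry ground: Evan, Sol]
3. Warden goes to the dry ground with Dara and Jules.  [the marsh camp: Rhea | the dry ground: Dara, Evan, Jules, Sol]
4. Warden goes back to the marsh camp with Sol.  [the marsh camp: Rhea, Sol | the dry ground: Dara, Evan, Jules]
5. Warden goes to the dry ground with Rhea and Sol.  [the marsh camp: — | the dry ground: Dara, Evan, Jules, Rhea, Sol]

5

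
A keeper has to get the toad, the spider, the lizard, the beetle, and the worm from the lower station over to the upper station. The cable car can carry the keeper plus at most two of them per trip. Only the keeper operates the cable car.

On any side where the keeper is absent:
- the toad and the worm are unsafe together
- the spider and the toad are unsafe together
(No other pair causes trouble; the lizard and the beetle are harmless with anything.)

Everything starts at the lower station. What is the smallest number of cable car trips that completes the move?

5

Counting alone: the keeper can take at most 2 across per trip to the upper station, so moving all 5 needs at least 3 loaded trips out, with a return between consecutive ones — at least 5 crossings.
The plan below uses exactly 5 crossings, so it is optimal:
1. Keeper goes to the upper station with the toad.  [the lower station: the beetle, the lizard, the spider, the worm | the upper station: the toad]
2. Keeper goes back to the lower station alone.  [the lower station: the beetle, the lizard, the spider, the worm | the upper station: the toad]
3. Keeper goes to the upper station with the beetle and the lizard.  [the lower station: the spider, the worm | the upper station: the beetle, the lizard, the toad]
4. Keeper goes back to the lower station alone.  [the lower station: the spider, the worm | the upper station: the beetle, the lizard, the toad]
5. Keeper goes to the upper station with the spider and the worm.  [the lower station: — | the upper station: the beetle, the lizard, the spider, the toad, the worm]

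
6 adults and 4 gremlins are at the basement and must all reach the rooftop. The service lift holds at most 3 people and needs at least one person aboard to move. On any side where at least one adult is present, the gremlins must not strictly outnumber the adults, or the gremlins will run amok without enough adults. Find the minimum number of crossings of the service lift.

Counting alone: each trip to the rooftop takes at most 3 across and each return brings at least 1 back, so after t trips out (and t−1 returns) at most 3t − (t−1) of the 10 are across; that first reaches 10 at t = 5, so at least 9 crossings are needed.
The plan below uses exactly 9 crossings, so it is optimal:
1. 2 gremlins → the rooftop.  (the basement: 6A 2G; the rooftop: 0A 2G)
2. 1 gremlin ← the basement.  (the basement: 6A 3G; the rooftop: 0A 1G)
3. 3 gremlins → the rooftop.  (the basement: 6A 0G; the rooftop: 0A 4G)
4. 1 gremlin ← the basement.  (the basement: 6A 1G; the rooftop: 0A 3G)
5. 3 adults → the rooftop.  (the basement: 3A 1G; the rooftop: 3A 3G)
6. 1 gremlin ← the basement.  (the basement: 3A 2G; the rooftop: 3A 2G)
7. 1 adult and 2 gremlins → the rooftop.  (the basement: 2A 0G; the rooftop: 4A 4G)
8. 1 gremlin ← the basement.  (the basement: 2A 1G; the rooftop: 4A 3G)
9. 2 adults and 1 gremlin → the rooftop.  (the basement: 0A 0G; the rooftop: 6A 4G)

9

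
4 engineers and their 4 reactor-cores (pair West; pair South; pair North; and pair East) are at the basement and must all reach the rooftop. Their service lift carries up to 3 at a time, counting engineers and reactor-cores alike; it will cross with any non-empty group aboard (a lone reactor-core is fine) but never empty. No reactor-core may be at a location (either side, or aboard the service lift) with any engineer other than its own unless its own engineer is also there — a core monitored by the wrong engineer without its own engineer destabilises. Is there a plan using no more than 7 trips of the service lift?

Counting alone: each trip to the rooftop takes at most 3 across and each return brings at least 1 back, so after t trips out (and t−1 returns) at most 3t − (t−1) of the 8 are across; that first reaches 8 at t = 4, so at least 7 crossings are needed.
The safety rule pushes this higher. Following every safe sequence of crossings, the most of the 8 that can be at the rooftop as the service lift arrives there on crossing 7 is 7 — never all 8.
So the move cannot be finished within 7 crossings. (The shortest complete plan takes 9:)
1. engineer West and reactor-core West cross → the rooftop.
2. engineer West crosses ← the basement.
3. engineer South, engineer West, and reactor-core South cross → the rooftop.
4. engineer West and reactor-core West cross ← the basement.
5. engineer East, engineer North, and engineer West cross → the rooftop.
6. reactor-core South crosses ← the basement.
7. reactor-core South and reactor-core West cross → the rooftop.
8. reactor-core West crosses ← the basement.
9. reactor-core East, reactor-core North, and reactor-core West cross → the rooftop.

No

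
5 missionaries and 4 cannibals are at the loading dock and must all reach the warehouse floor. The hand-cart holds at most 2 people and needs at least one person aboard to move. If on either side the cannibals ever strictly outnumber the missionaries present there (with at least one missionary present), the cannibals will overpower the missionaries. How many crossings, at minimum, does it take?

15

Counting alone: each trip to the warehouse floor takes at most 2 across and each return brings at least 1 back, so after t trips out (and t−1 returns) at most 2t − (t−1) of the 9 are across; that first reaches 9 at t = 8, so at least 15 crossings are needed.
The plan below uses exactly 15 crossings, so it is optimal:
1. 2 cannibals → the warehouse floor.  (the loading dock: 5M 2C; the warehouse floor: 0M 2C)
2. 1 cannibal ← the loading dock.  (the loading dock: 5M 3C; the warehouse floor: 0M 1C)
3. 2 cannibals → the warehouse floor.  (the loading dock: 5M 1C; the warehouse floor: 0M 3C)
4. 1 cannibal ← the loading dock.  (the loading dock: 5M 2C; the warehouse floor: 0M 2C)
5. 2 missionaries → the warehouse floor.  (the loading dock: 3M 2C; the warehouse floor: 2M 2C)
6. 1 cannibal ← the loading dock.  (the loading dock: 3M 3C; the warehouse floor: 2M 1C)
7. 1 missionary and 1 cannibal → the warehouse floor.  (the loading dock: 2M 2C; the warehouse floor: 3M 2C)
8. 1 missionary ← the loading dock.  (the loading dock: 3M 2C; the warehouse floor: 2M 2C)
9. 1 missionary and 1 cannibal → the warehouse floor.  (the loading dock: 2M 1C; the warehouse floor: 3M 3C)
10. 1 cannibal ← the loading dock.  (the loading dock: 2M 2C; the warehouse floor: 3M 2C)
11. 1 missionary and 1 cannibal → the warehouse floor.  (the loading dock: 1M 1C; the warehouse floor: 4M 3C)
12. 1 missionary ← the loading dock.  (the loading dock: 2M 1C; the warehouse floor: 3M 3C)
13. 1 missionary and 1 cannibal → the warehouse floor.  (the loading dock: 1M 0C; the warehouse floor: 4M 4C)
14. 1 cannibal ← the loading dock.  (the loading dock: 1M 1C; the warehouse floor: 4M 3C)
15. 1 missionary and 1 cannibal → the warehouse floor.  (the loading dock: 0M 0C; the warehouse floor: 5M 4C)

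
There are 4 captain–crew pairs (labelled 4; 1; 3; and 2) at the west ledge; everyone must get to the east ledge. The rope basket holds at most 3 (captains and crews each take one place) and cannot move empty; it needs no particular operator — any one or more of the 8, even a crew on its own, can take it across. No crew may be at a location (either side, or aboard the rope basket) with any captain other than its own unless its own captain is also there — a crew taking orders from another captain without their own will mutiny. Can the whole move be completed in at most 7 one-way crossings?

No

Counting alone: each trip to the east ledge takes at most 3 across and each return brings at least 1 back, so after t trips out (and t−1 returns) at most 3t − (t−1) of the 8 are across; that first reaches 8 at t = 4, so at least 7 crossings are needed.
The safety rule pushes this higher. Following every safe sequence of crossings, the most of the 8 that can be at the east ledge as the rope basket arrives there on crossing 7 is 7 — never all 8.
So the move cannot be finished within 7 crossings. (The shortest complete plan takes 9:)
1. captain 4 and crew 4 cross → the east ledge.
2. captain 4 crosses ← the west ledge.
3. captain 1, captain 4, and crew 1 cross → the east ledge.
4. captain 4 and crew 4 cross ← the west ledge.
5. captain 2, captain 3, and captain 4 cross → the east ledge.
6. crew 1 crosses ← the west ledge.
7. crew 1 and crew 4 cross → the east ledge.
8. crew 4 crosses ← the west ledge.
9. crew 2, crew 3, and crew 4 cross → the east ledge.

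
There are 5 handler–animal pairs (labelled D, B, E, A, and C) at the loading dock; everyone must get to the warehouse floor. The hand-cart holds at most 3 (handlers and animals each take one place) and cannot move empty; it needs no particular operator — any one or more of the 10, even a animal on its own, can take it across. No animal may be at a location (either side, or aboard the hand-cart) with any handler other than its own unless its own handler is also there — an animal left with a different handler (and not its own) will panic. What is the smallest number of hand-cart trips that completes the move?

11

Counting alone: each trip to the warehouse floor takes at most 3 across and each return brings at least 1 back, so after t trips out (and t−1 returns) at most 3t − (t−1) of the 10 are across; that first reaches 10 at t = 5, so at least 9 crossings are needed.
The safety rule pushes this higher. Following every safe sequence of crossings, the most of the 10 that can be at the warehouse floor as the hand-cart arrives there on crossing 9 is 9 — never all 10.
So no plan with fewer than 11 crossings exists, and this one achieves 11:
1. animal D and handler D cross → the warehouse floor.
2. handler D crosses ← the loading dock.
3. animal A, animal B, and animal E cross → the warehouse floor.
4. animal D crosses ← the loading dock.
5. handler A, handler B, and handler E cross → the warehouse floor.
6. animal B and handler B cross ← the loading dock.
7. handler B, handler C, and handler D cross → the warehouse floor.
8. animal E crosses ← the loading dock.
9. animal B and animal D cross → the warehouse floor.
10. animal D crosses ← the loading dock.
11. animal C, animal D, and animal E cross → the warehouse floor.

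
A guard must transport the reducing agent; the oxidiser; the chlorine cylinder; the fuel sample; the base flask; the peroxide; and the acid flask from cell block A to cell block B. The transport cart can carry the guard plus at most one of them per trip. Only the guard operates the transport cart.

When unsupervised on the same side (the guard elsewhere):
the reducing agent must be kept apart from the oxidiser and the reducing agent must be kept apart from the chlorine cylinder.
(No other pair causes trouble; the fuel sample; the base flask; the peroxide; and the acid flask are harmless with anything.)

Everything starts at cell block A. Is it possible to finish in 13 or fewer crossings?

No

Counting alone: the guard can take at most 1 across per trip to cell block B, so moving all 7 needs at least 7 loaded trips out, with a return between consecutive ones — at least 13 crossings.
The safety rule pushes this higher. Following every safe sequence of crossings, the most of the 7 that can be at cell block B as the transport cart arrives there on crossing 13 is 6 — never all 7.
So the move cannot be finished within 13 crossings. (The shortest complete plan takes 15:)
1. Guard goes to cell block B with the reducing agent.
2. Guard goes back to cell block A alone.
3. Guard goes to cell block B with the oxidiser.
4. Guard goes back to cell block A with the reducing agent.
5. Guard goes to cell block B with the chlorine cylinder.
6. Guard goes back to cell block A alone.
7. Guard goes to cell block B with the fuel sample.
8. Guard goes back to cell block A alone.
9. Guard goes to cell block B with the base flask.
10. Guard goes back to cell block A alone.
11. Guard goes to cell block B with the peroxide.
12. Guard goes back to cell block A alone.
13. Guard goes to cell block B with the acid flask.
14. Guard goes back to cell block A alone.
15. Guard goes to cell block B with the reducing agent.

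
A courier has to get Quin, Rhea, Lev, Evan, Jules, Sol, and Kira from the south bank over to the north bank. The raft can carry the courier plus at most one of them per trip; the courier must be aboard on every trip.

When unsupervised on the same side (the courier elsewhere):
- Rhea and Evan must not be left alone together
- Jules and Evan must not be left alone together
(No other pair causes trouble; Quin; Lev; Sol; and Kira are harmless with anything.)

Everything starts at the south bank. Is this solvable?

Yes

1. Courier goes to the north bank with Evan.
2. Courier goes back to the south bank alone.
3. Courier goes to the north bank with Quin.
4. Courier goes back to the south bank alone.
5. Courier goes to the north bank with Rhea.
6. Courier goes back to the south bank with Evan.
7. Courier goes to the north bank with Jules.
8. Courier goes back to the south bank alone.
9. Courier goes to the north bank with Lev.
10. Courier goes back to the south bank alone.
11. Courier goes to the north bank with Sol.
12. Courier goes back to the south bank alone.
13. Courier goes to the north bank with Kira.
14. Courier goes back to the south bank alone.
15. Courier goes to the north bank with Evan.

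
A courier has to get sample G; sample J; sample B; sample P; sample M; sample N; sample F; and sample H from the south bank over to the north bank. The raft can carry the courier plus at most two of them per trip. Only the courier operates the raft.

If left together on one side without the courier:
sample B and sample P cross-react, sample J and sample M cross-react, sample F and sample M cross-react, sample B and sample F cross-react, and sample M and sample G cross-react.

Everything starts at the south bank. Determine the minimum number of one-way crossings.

Counting alone: the courier can take at most 2 across per trip to the north bank, so moving all 8 needs at least 4 loaded trips out, with a return between consecutive ones — at least 7 crossings.
The safety rule pushes this higher. Following every safe sequence of crossings, the most of the 8 that can be at the north bank as the raft arrives there on crossing 7 is 7 — never all 8.
So no plan with fewer than 9 crossings exists, and this one achieves 9:
1. Courier goes to the north bank with sample B and sample M.  [the south bank: sample F, sample G, sample H, sample J, sample N, sample P | the north bank: sample B, sample M]
2. Courier goes back to the south bank alone.  [the south bank: sample F, sample G, sample H, sample J, sample N, sample P | the north bank: sample B, sample M]
3. Courier goes to the north bank with sample G and sample J.  [the south bank: sample F, sample H, sample N, sample P | the north bank: sample B, sample G, sample J, sample M]
4. Courier goes back to the south bank with sample M.  [the south bank: sample F, sample H, sample M, sample N, sample P | the north bank: sample B, sample G, sample J]
5. Courier goes to the north bank with sample F and sample P.  [the south bank: sample H, sample M, sample N | the north bank: sample B, sample F, sample G, sample J, sample P]
6. Courier goes back to the south bank with sample B.  [the south bank: sample B, sample H, sample M, sample N | the north bank: sample F, sample G, sample J, sample P]
7. Courier goes to the north bank with sample H and sample N.  [the south bank: sample B, sample M | the north bank: sample F, sample G, sample H, sample J, sample N, sample P]
8. Courier goes back to the south bank alone.  [the south bank: sample B, sample M | the north bank: sample F, sample G, sample H, sample J, sample N, sample P]
9. Courier goes to the north bank with sample B and sample M.  [the south bank: — | the north bank: sample B, sample F, sample G, sample H, sample J, sample M, sample N, sample P]

9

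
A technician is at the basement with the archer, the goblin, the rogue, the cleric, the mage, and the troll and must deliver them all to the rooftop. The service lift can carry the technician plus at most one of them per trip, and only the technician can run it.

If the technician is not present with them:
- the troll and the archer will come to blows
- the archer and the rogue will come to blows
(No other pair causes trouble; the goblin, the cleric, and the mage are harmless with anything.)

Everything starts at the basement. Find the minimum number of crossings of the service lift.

Counting alone: the technician can take at most 1 across per trip to the rooftop, so moving all 6 needs at least 6 loaded trips out, with a return between consecutive ones — at least 11 crossings.
The safety rule pushes this higher. Following every safe sequence of crossings, the most of the 6 that can be at the rooftop as the service lift arrives there on crossing 11 is 5 — never all 6.
So no plan with fewer than 13 crossings exists, and this one achieves 13:
1. Technician goes to the rooftop with the archer.  [the basement: the cleric, the goblin, the mage, the rogue, the troll | the rooftop: the archer]
2. Technician goes back to the basement alone.  [the basement: the cleric, the goblin, the mage, the rogue, the troll | the rooftop: the archer]
3. Technician goes to the rooftop with the goblin.  [the basement: the cleric, the mage, the rogue, the troll | the rooftop: the archer, the goblin]
4. Technician goes back to the basement alone.  [the basement: the cleric, the mage, the rogue, the troll | the rooftop: the archer, the goblin]
5. Technician goes to the rooftop with the rogue.  [the basement: the cleric, the mage, the troll | the rooftop: the archer, the goblin, the rogue]
6. Technician goes back to the basement with the archer.  [the basement: the archer, the cleric, the mage, the troll | the rooftop: the goblin, the rogue]
7. Technician goes to the rooftop with the troll.  [the basement: the archer, the cleric, the mage | the rooftop: the goblin, the rogue, the troll]
8. Technician goes back to the basement alone.  [the basement: the archer, the cleric, the mage | the rooftop: the goblin, the rogue, the troll]
9. Technician goes to the rooftop with the cleric.  [the basement: the archer, the mage | the rooftop: the cleric, the goblin, the rogue, the troll]
10. Technician goes back to the basement alone.  [the basement: the archer, the mage | the rooftop: the cleric, the goblin, the rogue, the troll]
11. Technician goes to the rooftop with the mage.  [the basement: the archer | the rooftop: the cleric, the goblin, the mage, the rogue, the troll]
12. Technician goes back to the basement alone.  [the basement: the archer | the rooftop: the cleric, the goblin, the mage, the rogue, the troll]
13. Technician goes to the rooftop with the archer.  [the basement: — | the rooftop: the archer, the cleric, the goblin, the mage, the rogue, the troll]

13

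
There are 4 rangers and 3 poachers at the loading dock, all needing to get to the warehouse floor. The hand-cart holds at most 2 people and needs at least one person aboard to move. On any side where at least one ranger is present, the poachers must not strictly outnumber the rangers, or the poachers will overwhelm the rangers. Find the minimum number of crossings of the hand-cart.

Counting alone: each trip to the warehouse floor takes at most 2 across and each return brings at least 1 back, so after t trips out (and t−1 returns) at most 2t − (t−1) of the 7 are across; that first reaches 7 at t = 6, so at least 11 crossings are needed.
The plan below uses exactly 11 crossings, so it is optimal:
1. 2 poachers → the warehouse floor.  (the loading dock: 4R 1P; the warehouse floor: 0R 2P)
2. 1 poacher ← the loading dock.  (the loading dock: 4R 2P; the warehouse floor: 0R 1P)
3. 2 poachers → the warehouse floor.  (the loading dock: 4R 0P; the warehouse floor: 0R 3P)
4. 1 poacher ← the loading dock.  (the loading dock: 4R 1P; the warehouse floor: 0R 2P)
5. 2 rangers → the warehouse floor.  (the loading dock: 2R 1P; the warehouse floor: 2R 2P)
6. 1 poacher ← the loading dock.  (the loading dock: 2R 2P; the warehouse floor: 2R 1P)
7. 1 ranger and 1 poacher → the warehouse floor.  (the loading dock: 1R 1P; the warehouse floor: 3R 2P)
8. 1 ranger ← the loading dock.  (the loading dock: 2R 1P; the warehouse floor: 2R 2P)
9. 1 ranger and 1 poacher → the warehouse floor.  (the loading dock: 1R 0P; the warehouse floor: 3R 3P)
10. 1 poacher ← the loading dock.  (the loading dock: 1R 1P; the warehouse floor: 3R 2P)
11. 1 ranger and 1 poacher → the warehouse floor.  (the loading dock: 0R 0P; the warehouse floor: 4R 3P)

11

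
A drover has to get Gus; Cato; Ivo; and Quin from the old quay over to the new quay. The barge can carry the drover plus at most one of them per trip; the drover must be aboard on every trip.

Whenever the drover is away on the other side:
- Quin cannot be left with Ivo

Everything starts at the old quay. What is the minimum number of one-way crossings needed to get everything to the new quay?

Counting alone: the drover can take at most 1 across per trip to the new quay, so moving all 4 needs at least 4 loaded trips out, with a return between consecutive ones — at least 7 crossings.
The plan below uses exactly 7 crossings, so it is optimal:
1. Drover goes to the new quay with Ivo.
2. Drover goes back to the old quay alone.
3. Drover goes to the new quay with Gus.
4. Drover goes back to the old quay alone.
5. Drover goes to the new quay with Cato.
6. Drover goes back to the old quay alone.
7. Drover goes to the new quay with Quin.

7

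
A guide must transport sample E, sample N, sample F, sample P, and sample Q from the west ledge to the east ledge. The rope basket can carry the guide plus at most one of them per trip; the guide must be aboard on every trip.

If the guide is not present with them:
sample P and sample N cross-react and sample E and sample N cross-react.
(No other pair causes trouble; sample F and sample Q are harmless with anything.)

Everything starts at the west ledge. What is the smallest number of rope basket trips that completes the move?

11

Counting alone: the guide can take at most 1 across per trip to the east ledge, so moving all 5 needs at least 5 loaded trips out, with a return between consecutive ones — at least 9 crossings.
The safety rule pushes this higher. Following every safe sequence of crossings, the most of the 5 that can be at the east ledge as the rope basket arrives there on crossing 9 is 4 — never all 5.
So no plan with fewer than 11 crossings exists, and this one achieves 11:
1. Guide goes to the east ledge with sample N.  [the west ledge: sample E, sample F, sample P, sample Q | the east ledge: sample N]
2. Guide goes back to the west ledge alone.  [the west ledge: sample E, sample F, sample P, sample Q | the east ledge: sample N]
3. Guide goes to the east ledge with sample E.  [the west ledge: sample F, sample P, sample Q | the east ledge: sample E, sample N]
4. Guide goes back to the west ledge with sample N.  [the west ledge: sample F, sample N, sample P, sample Q | the east ledge: sample E]
5. Guide goes to the east ledge with sample P.  [the west ledge: sample F, sample N, sample Q | the east ledge: sample E, sample P]
6. Guide goes back to the west ledge alone.  [the west ledge: sample F, sample N, sample Q | the east ledge: sample E, sample P]
7. Guide goes to the east ledge with sample F.  [the west ledge: sample N, sample Q | the east ledge: sample E, sample F, sample P]
8. Guide goes back to the west ledge alone.  [the west ledge: sample N, sample Q | the east ledge: sample E, sample F, sample P]
9. Guide goes to the east ledge with sample Q.  [the west ledge: sample N | the east ledge: sample E, sample F, sample P, sample Q]
10. Guide goes back to the west ledge alone.  [the west ledge: sample N | the east ledge: sample E, sample F, sample P, sample Q]
11. Guide goes to the east ledge with sample N.  [the west ledge: — | the east ledge: sample E, sample F, sample N, sample P, sample Q]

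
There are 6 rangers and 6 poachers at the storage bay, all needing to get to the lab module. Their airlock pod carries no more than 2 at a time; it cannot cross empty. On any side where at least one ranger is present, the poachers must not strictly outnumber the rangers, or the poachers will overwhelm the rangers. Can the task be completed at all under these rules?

Following every safe sequence of crossings from the start, the most of the 12 that can be at the lab module as the airlock pod arrives there on crossings 1, 3, 5, 7, 9 is 2, 3, 4, 5, 6 respectively; the best ever achieved is 6 of 12.
From crossing 11 on, no configuration arises that was not already reachable earlier: only 15 distinct safe configurations (who is on which side, and where the airlock pod is) can ever be reached, none of them has everyone across, and every continuation just revisits them. They are: 0 rangers + 0 poachers across (airlock pod back at the start); 0 rangers + 1 poacher across (airlock pod there); 0 rangers + 1 poacher across (airlock pod back at the start); 0 rangers + 2 poachers across (airlock pod there); 0 rangers + 2 poachers across (airlock pod back at the start); 0 rangers + 3 poachers across (airlock pod there); 0 rangers + 3 poachers across (airlock pod back at the start); 0 rangers + 4 poachers across (airlock pod there); 0 rangers + 4 poachers across (airlock pod back at the start); 0 rangers + 5 poachers across (airlock pod there); 0 rangers + 5 poachers across (airlock pod back at the start); 0 rangers + 6 poachers across (airlock pod there); 1 ranger + 1 poacher across (airlock pod there); 1 ranger + 1 poacher across (airlock pod back at the start); 2 rangers + 2 poachers across (airlock pod there). So no valid plan exists.

No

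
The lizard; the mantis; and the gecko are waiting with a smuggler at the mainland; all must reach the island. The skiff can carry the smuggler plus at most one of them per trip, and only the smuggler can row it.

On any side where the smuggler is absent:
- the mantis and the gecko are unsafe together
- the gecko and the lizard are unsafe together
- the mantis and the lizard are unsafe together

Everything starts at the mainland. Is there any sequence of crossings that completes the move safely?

No

Whatever the first load, the items left behind include a forbidden pair without the smuggler. No opening move is safe, so no plan exists.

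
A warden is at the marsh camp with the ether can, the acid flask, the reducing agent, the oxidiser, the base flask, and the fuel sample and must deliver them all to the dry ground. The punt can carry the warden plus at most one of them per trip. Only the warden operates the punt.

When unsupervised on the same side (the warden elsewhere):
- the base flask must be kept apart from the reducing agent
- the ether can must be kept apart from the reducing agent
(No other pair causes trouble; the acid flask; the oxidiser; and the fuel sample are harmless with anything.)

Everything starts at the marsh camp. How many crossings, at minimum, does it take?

13

Counting alone: the warden can take at most 1 across per trip to the dry ground, so moving all 6 needs at least 6 loaded trips out, with a return between consecutive ones — at least 11 crossings.
The safety rule pushes this higher. Following every safe sequence of crossings, the most of the 6 that can be at the dry ground as the punt arrives there on crossing 11 is 5 — never all 6.
So no plan with fewer than 13 crossings exists, and this one achieves 13:
1. Warden goes to the dry ground with the reducing agent.
2. Warden goes back to the marsh camp alone.
3. Warden goes to the dry ground with the ether can.
4. Warden goes back to the marsh camp with the reducing agent.
5. Warden goes to the dry ground with the base flask.
6. Warden goes back to the marsh camp alone.
7. Warden goes to the dry ground with the acid flask.
8. Warden goes back to the marsh camp alone.
9. Warden goes to the dry ground with the oxidiser.
10. Warden goes back to the marsh camp alone.
11. Warden goes to the dry ground with the fuel sample.
12. Warden goes back to the marsh camp alone.
13. Warden goes to the dry ground with the reducing agent.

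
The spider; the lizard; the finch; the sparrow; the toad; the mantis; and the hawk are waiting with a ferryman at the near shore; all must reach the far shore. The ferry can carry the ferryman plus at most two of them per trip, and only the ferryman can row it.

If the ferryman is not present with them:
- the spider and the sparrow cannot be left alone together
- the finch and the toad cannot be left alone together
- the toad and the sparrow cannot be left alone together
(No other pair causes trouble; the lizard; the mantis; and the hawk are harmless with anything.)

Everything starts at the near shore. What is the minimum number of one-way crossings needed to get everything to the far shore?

7

Counting alone: the ferryman can take at most 2 across per trip to the far shore, so moving all 7 needs at least 4 loaded trips out, with a return between consecutive ones — at least 7 crossings.
The plan below uses exactly 7 crossings, so it is optimal:
1. Ferryman goes to the far shore with the spider and the toad.
2. Ferryman goes back to the near shore alone.
3. Ferryman goes to the far shore with the lizard.
4. Ferryman goes back to the near shore alone.
5. Ferryman goes to the far shore with the hawk and the mantis.
6. Ferryman goes back to the near shore alone.
7. Ferryman goes to the far shore with the finch and the sparrow.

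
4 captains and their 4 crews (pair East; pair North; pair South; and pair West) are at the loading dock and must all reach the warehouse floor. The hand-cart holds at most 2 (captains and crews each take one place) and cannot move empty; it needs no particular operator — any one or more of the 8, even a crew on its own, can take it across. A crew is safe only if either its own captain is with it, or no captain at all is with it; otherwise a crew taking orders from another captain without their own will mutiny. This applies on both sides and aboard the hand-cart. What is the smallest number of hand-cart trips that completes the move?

impossible

Following every safe sequence of crossings from the start, the most of the 8 that can be at the warehouse floor as the hand-cart arrives there on crossings 1, 3, 5 is 2, 3, 4 respectively; the best ever achieved is 4 of 8.
From crossing 7 on, no configuration arises that was not already reachable earlier: only 44 distinct safe configurations (who is on which side, and where the hand-cart is) can ever be reached, none of them has everyone across, and every continuation just revisits them. So no valid plan exists.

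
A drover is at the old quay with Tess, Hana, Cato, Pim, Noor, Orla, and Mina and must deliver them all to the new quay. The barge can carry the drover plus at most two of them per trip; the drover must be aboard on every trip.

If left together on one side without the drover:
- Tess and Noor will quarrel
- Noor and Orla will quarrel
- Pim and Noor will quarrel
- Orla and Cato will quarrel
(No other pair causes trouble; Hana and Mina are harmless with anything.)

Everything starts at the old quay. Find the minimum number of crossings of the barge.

Counting alone: the drover can take at most 2 across per trip to the new quay, so moving all 7 needs at least 4 loaded trips out, with a return between consecutive ones — at least 7 crossings.
The plan below uses exactly 7 crossings, so it is optimal:
1. Drover goes to the new quay with Cato and Noor.
2. Drover goes back to the old quay alone.
3. Drover goes to the new quay with Hana and Mina.
4. Drover goes back to the old quay alone.
5. Drover goes to the new quay with Pim and Tess.
6. Drover goes back to the old quay with Noor.
7. Drover goes to the new quay with Noor and Orla.

7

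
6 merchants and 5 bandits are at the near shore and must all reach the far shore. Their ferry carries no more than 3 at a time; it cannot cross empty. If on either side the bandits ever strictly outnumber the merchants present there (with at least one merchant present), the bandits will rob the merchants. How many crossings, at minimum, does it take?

9

Counting alone: each trip to the far shore takes at most 3 across and each return brings at least 1 back, so after t trips out (and t−1 returns) at most 3t − (t−1) of the 11 are across; that first reaches 11 at t = 5, so at least 9 crossings are needed.
The plan below uses exactly 9 crossings, so it is optimal:
1. 3 bandits → the far shore.  (the near shore: 6M 2B; the far shore: 0M 3B)
2. 1 bandit ← the near shore.  (the near shore: 6M 3B; the far shore: 0M 2B)
3. 3 merchants → the far shore.  (the near shore: 3M 3B; the far shore: 3M 2B)
4. 1 merchant ← the near shore.  (the near shore: 4M 3B; the far shore: 2M 2B)
5. 2 merchants and 1 bandit → the far shore.  (the near shore: 2M 2B; the far shore: 4M 3B)
6. 1 merchant ← the near shore.  (the near shore: 3M 2B; the far shore: 3M 3B)
7. 2 merchants and 1 bandit → the far shore.  (the near shore: 1M 1B; the far shore: 5M 4B)
8. 1 merchant ← the near shore.  (the near shore: 2M 1B; the far shore: 4M 4B)
9. 2 merchants and 1 bandit → the far shore.  (the near shore: 0M 0B; the far shore: 6M 5B)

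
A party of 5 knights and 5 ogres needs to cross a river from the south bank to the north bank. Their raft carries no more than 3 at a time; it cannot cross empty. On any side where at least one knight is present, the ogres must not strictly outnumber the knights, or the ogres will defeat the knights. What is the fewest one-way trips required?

Counting alone: each trip to the north bank takes at most 3 across and each return brings at least 1 back, so after t trips out (and t−1 returns) at most 3t − (t−1) of the 10 are across; that first reaches 10 at t = 5, so at least 9 crossings are needed.
The safety rule pushes this higher. Following every safe sequence of crossings, the most of the 10 that can be at the north bank as the raft arrives there on crossing 9 is 9 — never all 10.
So no plan with fewer than 11 crossings exists, and this one achieves 11:
1. 2 ogres → the north bank.  (the south bank: 5K 3O; the north bank: 0K 2O)
2. 1 ogre ← the south bank.  (the south bank: 5K 4O; the north bank: 0K 1O)
3. 3 ogres → the north bank.  (the south bank: 5K 1O; the north bank: 0K 4O)
4. 1 ogre ← the south bank.  (the south bank: 5K 2O; the north bank: 0K 3O)
5. 3 knights → the north bank.  (the south bank: 2K 2O; the north bank: 3K 3O)
6. 1 knight and 1 ogre ← the south bank.  (the south bank: 3K 3O; the north bank: 2K 2O)
7. 3 knights → the north bank.  (the south bank: 0K 3O; the north bank: 5K 2O)
8. 1 ogre ← the south bank.  (the south bank: 0K 4O; the north bank: 5K 1O)
9. 2 ogres → the north bank.  (the south bank: 0K 2O; the north bank: 5K 3O)
10. 1 ogre ← the south bank.  (the south bank: 0K 3O; the north bank: 5K 2O)
11. 3 ogres → the north bank.  (the south bank: 0K 0O; the north bank: 5K 5O)

11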